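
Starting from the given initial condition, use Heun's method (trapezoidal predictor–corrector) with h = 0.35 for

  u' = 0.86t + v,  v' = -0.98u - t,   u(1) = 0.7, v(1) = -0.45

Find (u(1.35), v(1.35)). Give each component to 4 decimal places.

Heun on (u,v): k1 = f(t_n, state_n); k2 = f(t_n + h, state_n + h·k1); state_{n+1} = state_n + (h/2)·(k1 + k2).
1.000000: (0.700000, -0.450000)
  k1 = (0.410000, -1.686000)
  predictor → (0.843500, -1.040100)
  k2 = (0.120900, -2.176630)
  → (0.792907, -1.125960)
(u(1.35), v(1.35)) ≈ (0.7929, -1.1260)

0.7929, -1.1260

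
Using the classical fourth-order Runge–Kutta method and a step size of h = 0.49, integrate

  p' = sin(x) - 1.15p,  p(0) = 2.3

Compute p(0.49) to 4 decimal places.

1.4087

RK4: k1 = f(x_n, p_n); k2 = f(x_n + h/2, p_n + (h/2)·k1); k3 = f(x_n + h/2, p_n + (h/2)·k2); k4 = f(x_n + h, p_n + h·k3); p_{n+1} = p_n + (h/6)·(k1 + 2k2 + 2k3 + k4).
x=0.000000, p=2.300000:
  k1 = f(0.000000, 2.300000) = -2.645000
  k2 = f(0.245000, 1.651975) = -1.657215
  k3 = f(0.245000, 1.893982) = -1.935523
  k4 = f(0.490000, 1.351594) = -1.083707
  p ← 2.300000 + (0.49/6)·(k1 + 2k2 + 2k3 + k4) = 1.408675
p(0.49) ≈ 1.4087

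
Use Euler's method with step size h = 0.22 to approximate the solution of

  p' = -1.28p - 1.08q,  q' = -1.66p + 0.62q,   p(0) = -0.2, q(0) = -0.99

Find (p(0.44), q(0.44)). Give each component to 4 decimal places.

Euler on (p,q): p_{n+1} = p_n + h·p', q_{n+1} = q_n + h·q'.
0.000000: (-0.200000, -0.990000); f=(1.325200, -0.281800) → (0.091544, -1.051996)
0.220000: (0.091544, -1.051996); f=(1.018979, -0.804201) → (0.315719, -1.228920)
(p(0.44), q(0.44)) ≈ (0.3157, -1.2289)

0.3157, -1.2289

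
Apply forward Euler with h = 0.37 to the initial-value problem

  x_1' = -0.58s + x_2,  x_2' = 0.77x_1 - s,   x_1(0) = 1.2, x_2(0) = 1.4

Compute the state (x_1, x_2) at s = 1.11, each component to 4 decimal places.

Euler on (x_1,x_2): x_1_{n+1} = x_1_n + h·x_1', x_2_{n+1} = x_2_n + h·x_2'.
0.000000: (1.200000, 1.400000); f=(1.400000, 0.924000) → (1.718000, 1.741880)
0.370000: (1.718000, 1.741880); f=(1.527280, 0.952860) → (2.283094, 2.094438)
0.740000: (2.283094, 2.094438); f=(1.665238, 1.017982) → (2.899232, 2.471092)
(x_1(1.11), x_2(1.11)) ≈ (2.8992, 2.4711)

2.8992, 2.4711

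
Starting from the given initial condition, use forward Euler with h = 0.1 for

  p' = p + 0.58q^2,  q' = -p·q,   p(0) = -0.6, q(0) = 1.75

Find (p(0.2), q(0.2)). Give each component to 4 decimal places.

-0.3310, 1.9445

Euler on (p,q): p_{n+1} = p_n + h·p', q_{n+1} = q_n + h·q'.
0.000000: (-0.600000, 1.750000); f=(1.176250, 1.050000) → (-0.482375, 1.855000)
0.100000: (-0.482375, 1.855000); f=(1.513419, 0.894806) → (-0.331033, 1.944481)
(p(0.2), q(0.2)) ≈ (-0.3310, 1.9445)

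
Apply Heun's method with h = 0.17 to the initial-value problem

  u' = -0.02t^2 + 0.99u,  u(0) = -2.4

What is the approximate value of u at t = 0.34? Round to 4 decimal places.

Heun: k1 = f(t_n, u_n); k2 = f(t_n + h, u_n + h·k1); u_{n+1} = u_n + (h/2)·(k1 + k2).
t=0.000000, u=-2.400000:
  k1 = f(0.000000, -2.400000) = -2.376000
  k2 = f(0.170000, -2.803920) = -2.776459
  u ← -2.400000 + (0.17/2)·(-2.376000 + (-2.776459)) = -2.837959
t=0.170000, u=-2.837959:
  k1 = f(0.170000, -2.837959) = -2.810157
  k2 = f(0.340000, -3.315686) = -3.284841
  u ← -2.837959 + (0.17/2)·(-2.810157 + (-3.284841)) = -3.356034
u(0.34) ≈ -3.3560

-3.3560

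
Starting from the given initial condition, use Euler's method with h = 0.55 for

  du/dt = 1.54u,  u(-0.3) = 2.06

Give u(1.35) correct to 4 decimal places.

Euler: u_{n+1} = u_n + h·f(t_n, u_n).
t=-0.300000, u=2.060000: f=3.172400 → u ← 2.060000 + 0.55·3.172400 = 3.804820
t=0.250000, u=3.804820: f=5.859423 → u ← 3.804820 + 0.55·5.859423 = 7.027503
t=0.800000, u=7.027503: f=10.822354 → u ← 7.027503 + 0.55·10.822354 = 12.979797
u(1.35) ≈ 12.9798

12.9798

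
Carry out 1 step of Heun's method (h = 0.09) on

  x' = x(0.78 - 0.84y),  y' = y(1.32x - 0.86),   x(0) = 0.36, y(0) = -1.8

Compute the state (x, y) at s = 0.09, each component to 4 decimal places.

0.4409, -1.7464

Heun on (x,y): k1 = f(s_n, state_n); k2 = f(s_n + h, state_n + h·k1); state_{n+1} = state_n + (h/2)·(k1 + k2).
0.000000: (0.360000, -1.800000)
  k1 = (0.825120, 0.692640)
  predictor → (0.434261, -1.737662)
  k2 = (0.972586, 0.498319)
  → (0.440897, -1.746407)
(x(0.09), y(0.09)) ≈ (0.4409, -1.7464)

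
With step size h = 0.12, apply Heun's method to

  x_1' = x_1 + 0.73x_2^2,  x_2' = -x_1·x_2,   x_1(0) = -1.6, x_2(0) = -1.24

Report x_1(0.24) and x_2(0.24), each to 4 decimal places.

-1.5867, -1.8296

Heun on (x_1,x_2): k1 = f(t_n, state_n); k2 = f(t_n + h, state_n + h·k1); state_{n+1} = state_n + (h/2)·(k1 + k2).
0.000000: (-1.600000, -1.240000)
  k1 = (-0.477552, -1.984000)
  predictor → (-1.657306, -1.478080)
  k2 = (-0.062460, -2.449631)
  → (-1.632401, -1.506018)
0.120000: (-1.632401, -1.506018)
  k1 = (0.023305, -2.458425)
  predictor → (-1.629604, -1.801029)
  k2 = (0.738300, -2.934964)
  → (-1.586704, -1.829621)
(x_1(0.24), x_2(0.24)) ≈ (-1.5867, -1.8296)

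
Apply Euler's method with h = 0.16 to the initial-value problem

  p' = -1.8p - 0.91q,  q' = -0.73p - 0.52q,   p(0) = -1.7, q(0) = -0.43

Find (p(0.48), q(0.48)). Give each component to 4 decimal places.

-0.5550, 0.0506

Euler on (p,q): p_{n+1} = p_n + h·p', q_{n+1} = q_n + h·q'.
0.000000: (-1.700000, -0.430000); f=(3.451300, 1.464600) → (-1.147792, -0.195664)
0.160000: (-1.147792, -0.195664); f=(2.244080, 0.939633) → (-0.788739, -0.045323)
0.320000: (-0.788739, -0.045323); f=(1.460974, 0.599347) → (-0.554983, 0.050573)
(p(0.48), q(0.48)) ≈ (-0.5550, 0.0506)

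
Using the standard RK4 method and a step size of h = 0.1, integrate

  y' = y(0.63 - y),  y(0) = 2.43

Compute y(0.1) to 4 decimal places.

RK4: k1 = f(t_n, y_n); k2 = f(t_n + h/2, y_n + (h/2)·k1); k3 = f(t_n + h/2, y_n + (h/2)·k2); k4 = f(t_n + h, y_n + h·k3); y_{n+1} = y_n + (h/6)·(k1 + 2k2 + 2k3 + k4).
t=0.000000, y=2.430000:
  k1 = f(0.000000, 2.430000) = -4.374000
  k2 = f(0.050000, 2.211300) = -3.496729
  k3 = f(0.050000, 2.255164) = -3.665010
  k4 = f(0.100000, 2.063499) = -2.958024
  y ← 2.430000 + (0.1/6)·(k1 + 2k2 + 2k3 + k4) = 2.069075
y(0.1) ≈ 2.0691

2.0691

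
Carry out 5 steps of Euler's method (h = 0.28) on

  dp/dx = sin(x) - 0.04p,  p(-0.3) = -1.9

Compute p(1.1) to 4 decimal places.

-1.4630

Euler: p_{n+1} = p_n + h·f(x_n, p_n).
x=-0.300000, p=-1.900000: f=-0.219520 → p ← -1.900000 + 0.28·(-0.219520) = -1.961466
x=-0.020000, p=-1.961466: f=0.058460 → p ← -1.961466 + 0.28·0.058460 = -1.945097
x=0.260000, p=-1.945097: f=0.334884 → p ← -1.945097 + 0.28·0.334884 = -1.851329
x=0.540000, p=-1.851329: f=0.588189 → p ← -1.851329 + 0.28·0.588189 = -1.686636
x=0.820000, p=-1.686636: f=0.798611 → p ← -1.686636 + 0.28·0.798611 = -1.463025
p(1.1) ≈ -1.4630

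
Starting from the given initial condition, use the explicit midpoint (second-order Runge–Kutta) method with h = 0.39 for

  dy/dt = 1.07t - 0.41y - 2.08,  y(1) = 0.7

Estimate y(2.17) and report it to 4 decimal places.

Midpoint: k1 = f(t_n, y_n); k2 = f(t_n + h/2, y_n + (h/2)·k1); y_{n+1} = y_n + h·k2.
t=1.000000, y=0.700000:
  k1 = f(1.000000, 0.700000) = -1.297000
  k2 = f(1.195000, 0.447085) = -0.984655
  y ← 0.700000 + 0.39·(-0.984655) = 0.315985
t=1.390000, y=0.315985:
  k1 = f(1.390000, 0.315985) = -0.722254
  k2 = f(1.585000, 0.175145) = -0.455860
  y ← 0.315985 + 0.39·(-0.455860) = 0.138199
t=1.780000, y=0.138199:
  k1 = f(1.780000, 0.138199) = -0.232062
  k2 = f(1.975000, 0.092947) = -0.004858
  y ← 0.138199 + 0.39·(-0.004858) = 0.136305
y(2.17) ≈ 0.1363

0.1363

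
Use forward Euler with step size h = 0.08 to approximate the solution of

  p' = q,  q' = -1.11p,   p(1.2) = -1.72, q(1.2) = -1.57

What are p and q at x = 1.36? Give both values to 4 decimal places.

Euler on (p,q): p_{n+1} = p_n + h·p', q_{n+1} = q_n + h·q'.
1.200000: (-1.720000, -1.570000); f=(-1.570000, 1.909200) → (-1.845600, -1.417264)
1.280000: (-1.845600, -1.417264); f=(-1.417264, 2.048616) → (-1.958981, -1.253375)
(p(1.36), q(1.36)) ≈ (-1.9590, -1.2534)

-1.9590, -1.2534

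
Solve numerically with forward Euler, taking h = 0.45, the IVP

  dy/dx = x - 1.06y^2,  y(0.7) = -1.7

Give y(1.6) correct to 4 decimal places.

-5.8889

Euler: y_{n+1} = y_n + h·f(x_n, y_n).
x=0.700000, y=-1.700000: f=-2.363400 → y ← -1.700000 + 0.45·(-2.363400) = -2.763530
x=1.150000, y=-2.763530: f=-6.945324 → y ← -2.763530 + 0.45·(-6.945324) = -5.888926
y(1.6) ≈ -5.8889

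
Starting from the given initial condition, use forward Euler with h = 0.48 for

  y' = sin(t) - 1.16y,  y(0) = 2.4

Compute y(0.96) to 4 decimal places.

0.6931

Euler: y_{n+1} = y_n + h·f(t_n, y_n).
t=0.000000, y=2.400000: f=-2.784000 → y ← 2.400000 + 0.48·(-2.784000) = 1.063680
t=0.480000, y=1.063680: f=-0.772090 → y ← 1.063680 + 0.48·(-0.772090) = 0.693077
y(0.96) ≈ 0.6931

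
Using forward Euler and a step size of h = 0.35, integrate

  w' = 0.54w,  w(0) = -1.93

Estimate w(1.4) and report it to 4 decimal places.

Euler: w_{n+1} = w_n + h·f(x_n, w_n).
x=0.000000, w=-1.930000: f=-1.042200 → w ← -1.930000 + 0.35·(-1.042200) = -2.294770
x=0.350000, w=-2.294770: f=-1.239176 → w ← -2.294770 + 0.35·(-1.239176) = -2.728482
x=0.700000, w=-2.728482: f=-1.473380 → w ← -2.728482 + 0.35·(-1.473380) = -3.244165
x=1.050000, w=-3.244165: f=-1.751849 → w ← -3.244165 + 0.35·(-1.751849) = -3.857312
w(1.4) ≈ -3.8573

-3.8573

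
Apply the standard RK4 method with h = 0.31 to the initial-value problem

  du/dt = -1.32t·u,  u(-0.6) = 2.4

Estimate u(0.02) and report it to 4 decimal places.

3.0429

RK4: k1 = f(t_n, u_n); k2 = f(t_n + h/2, u_n + (h/2)·k1); k3 = f(t_n + h/2, u_n + (h/2)·k2); k4 = f(t_n + h, u_n + h·k3); u_{n+1} = u_n + (h/6)·(k1 + 2k2 + 2k3 + k4).
t=-0.600000, u=2.400000:
  k1 = f(-0.600000, 2.400000) = 1.900800
  k2 = f(-0.445000, 2.694624) = 1.582822
  k3 = f(-0.445000, 2.645337) = 1.553871
  k4 = f(-0.290000, 2.881700) = 1.103115
  u ← 2.400000 + (0.31/6)·(k1 + 2k2 + 2k3 + k4) = 2.879327
t=-0.290000, u=2.879327:
  k1 = f(-0.290000, 2.879327) = 1.102206
  k2 = f(-0.135000, 3.050169) = 0.543540
  k3 = f(-0.135000, 2.963576) = 0.528109
  k4 = f(0.020000, 3.043041) = -0.080336
  u ← 2.879327 + (0.31/6)·(k1 + 2k2 + 2k3 + k4) = 3.042861
u(0.02) ≈ 3.0429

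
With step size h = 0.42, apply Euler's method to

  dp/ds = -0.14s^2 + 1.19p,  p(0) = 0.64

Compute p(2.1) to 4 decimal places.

4.4225

Euler: p_{n+1} = p_n + h·f(s_n, p_n).
s=0.000000, p=0.640000: f=0.761600 → p ← 0.640000 + 0.42·0.761600 = 0.959872
s=0.420000, p=0.959872: f=1.117552 → p ← 0.959872 + 0.42·1.117552 = 1.429244
s=0.840000, p=1.429244: f=1.602016 → p ← 1.429244 + 0.42·1.602016 = 2.102090
s=1.260000, p=2.102090: f=2.279224 → p ← 2.102090 + 0.42·2.279224 = 3.059364
s=1.680000, p=3.059364: f=3.245508 → p ← 3.059364 + 0.42·3.245508 = 4.422478
p(2.1) ≈ 4.4225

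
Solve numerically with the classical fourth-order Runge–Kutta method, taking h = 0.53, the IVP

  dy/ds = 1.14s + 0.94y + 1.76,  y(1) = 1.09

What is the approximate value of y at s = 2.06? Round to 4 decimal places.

9.1370

RK4: k1 = f(s_n, y_n); k2 = f(s_n + h/2, y_n + (h/2)·k1); k3 = f(s_n + h/2, y_n + (h/2)·k2); k4 = f(s_n + h, y_n + h·k3); y_{n+1} = y_n + (h/6)·(k1 + 2k2 + 2k3 + k4).
s=1.000000, y=1.090000:
  k1 = f(1.000000, 1.090000) = 3.924600
  k2 = f(1.265000, 2.130019) = 5.204318
  k3 = f(1.265000, 2.469144) = 5.523096
  k4 = f(1.530000, 4.017241) = 7.280406
  y ← 1.090000 + (0.53/6)·(k1 + 2k2 + 2k3 + k4) = 3.974952
s=1.530000, y=3.974952:
  k1 = f(1.530000, 3.974952) = 7.240655
  k2 = f(1.795000, 5.893725) = 9.346402
  k3 = f(1.795000, 6.451748) = 9.870944
  k4 = f(2.060000, 9.206552) = 12.762559
  y ← 3.974952 + (0.53/6)·(k1 + 2k2 + 2k3 + k4) = 9.136967
y(2.06) ≈ 9.1370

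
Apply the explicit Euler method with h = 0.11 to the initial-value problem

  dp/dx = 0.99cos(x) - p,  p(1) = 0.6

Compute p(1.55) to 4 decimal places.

Euler: p_{n+1} = p_n + h·f(x_n, p_n).
x=1.000000, p=0.600000: f=-0.065101 → p ← 0.600000 + 0.11·(-0.065101) = 0.592839
x=1.110000, p=0.592839: f=-0.152624 → p ← 0.592839 + 0.11·(-0.152624) = 0.576050
x=1.220000, p=0.576050: f=-0.235841 → p ← 0.576050 + 0.11·(-0.235841) = 0.550108
x=1.330000, p=0.550108: f=-0.314016 → p ← 0.550108 + 0.11·(-0.314016) = 0.515566
x=1.440000, p=0.515566: f=-0.386446 → p ← 0.515566 + 0.11·(-0.386446) = 0.473057
p(1.55) ≈ 0.4731

0.4731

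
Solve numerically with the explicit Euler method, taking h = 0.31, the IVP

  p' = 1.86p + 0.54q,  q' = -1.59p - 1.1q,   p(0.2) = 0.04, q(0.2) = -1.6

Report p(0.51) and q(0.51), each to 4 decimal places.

Euler on (p,q): p_{n+1} = p_n + h·p', q_{n+1} = q_n + h·q'.
0.200000: (0.040000, -1.600000); f=(-0.789600, 1.696400) → (-0.204776, -1.074116)
(p(0.51), q(0.51)) ≈ (-0.2048, -1.0741)

-0.2048, -1.0741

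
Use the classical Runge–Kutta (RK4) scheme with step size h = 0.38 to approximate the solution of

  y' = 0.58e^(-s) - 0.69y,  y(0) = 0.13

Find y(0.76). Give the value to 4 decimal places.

0.3094

RK4: k1 = f(s_n, y_n); k2 = f(s_n + h/2, y_n + (h/2)·k1); k3 = f(s_n + h/2, y_n + (h/2)·k2); k4 = f(s_n + h, y_n + h·k3); y_{n+1} = y_n + (h/6)·(k1 + 2k2 + 2k3 + k4).
s=0.000000, y=0.130000:
  k1 = f(0.000000, 0.130000) = 0.490300
  k2 = f(0.190000, 0.223157) = 0.325658
  k3 = f(0.190000, 0.191875) = 0.347243
  k4 = f(0.380000, 0.261952) = 0.215893
  y ← 0.130000 + (0.38/6)·(k1 + 2k2 + 2k3 + k4) = 0.259960
s=0.380000, y=0.259960:
  k1 = f(0.380000, 0.259960) = 0.217267
  k2 = f(0.570000, 0.301240) = 0.120149
  k3 = f(0.570000, 0.282788) = 0.132881
  k4 = f(0.760000, 0.310454) = 0.057033
  y ← 0.259960 + (0.38/6)·(k1 + 2k2 + 2k3 + k4) = 0.309382
y(0.76) ≈ 0.3094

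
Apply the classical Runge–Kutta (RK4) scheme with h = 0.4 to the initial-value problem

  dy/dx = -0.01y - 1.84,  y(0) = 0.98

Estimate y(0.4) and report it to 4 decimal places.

0.2416

RK4: k1 = f(x_n, y_n); k2 = f(x_n + h/2, y_n + (h/2)·k1); k3 = f(x_n + h/2, y_n + (h/2)·k2); k4 = f(x_n + h, y_n + h·k3); y_{n+1} = y_n + (h/6)·(k1 + 2k2 + 2k3 + k4).
x=0.000000, y=0.980000:
  k1 = f(0.000000, 0.980000) = -1.849800
  k2 = f(0.200000, 0.610040) = -1.846100
  k3 = f(0.200000, 0.610780) = -1.846108
  k4 = f(0.400000, 0.241557) = -1.842416
  y ← 0.980000 + (0.4/6)·(k1 + 2k2 + 2k3 + k4) = 0.241558
y(0.4) ≈ 0.2416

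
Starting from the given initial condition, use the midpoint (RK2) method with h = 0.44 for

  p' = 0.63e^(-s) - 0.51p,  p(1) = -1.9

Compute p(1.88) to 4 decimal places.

Midpoint: k1 = f(s_n, p_n); k2 = f(s_n + h/2, p_n + (h/2)·k1); p_{n+1} = p_n + h·k2.
s=1.000000, p=-1.900000:
  k1 = f(1.000000, -1.900000) = 1.200764
  k2 = f(1.220000, -1.635832) = 1.020269
  p ← -1.900000 + 0.44·1.020269 = -1.451082
s=1.440000, p=-1.451082:
  k1 = f(1.440000, -1.451082) = 0.889316
  k2 = f(1.660000, -1.255432) = 0.760058
  p ← -1.451082 + 0.44·0.760058 = -1.116656
p(1.88) ≈ -1.1167

-1.1167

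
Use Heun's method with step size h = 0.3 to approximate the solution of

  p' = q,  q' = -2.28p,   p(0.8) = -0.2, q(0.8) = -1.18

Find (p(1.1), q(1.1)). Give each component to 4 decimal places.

Heun on (p,q): k1 = f(t_n, state_n); k2 = f(t_n + h, state_n + h·k1); state_{n+1} = state_n + (h/2)·(k1 + k2).
0.800000: (-0.200000, -1.180000)
  k1 = (-1.180000, 0.456000)
  predictor → (-0.554000, -1.043200)
  k2 = (-1.043200, 1.263120)
  → (-0.533480, -0.922132)
(p(1.1), q(1.1)) ≈ (-0.5335, -0.9221)

-0.5335, -0.9221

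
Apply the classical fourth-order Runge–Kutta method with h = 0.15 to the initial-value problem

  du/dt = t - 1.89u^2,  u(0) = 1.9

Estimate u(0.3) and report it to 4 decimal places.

0.9460

RK4: k1 = f(t_n, u_n); k2 = f(t_n + h/2, u_n + (h/2)·k1); k3 = f(t_n + h/2, u_n + (h/2)·k2); k4 = f(t_n + h, u_n + h·k3); u_{n+1} = u_n + (h/6)·(k1 + 2k2 + 2k3 + k4).
t=0.000000, u=1.900000:
  k1 = f(0.000000, 1.900000) = -6.822900
  k2 = f(0.075000, 1.388282) = -3.567650
  k3 = f(0.075000, 1.632426) = -4.961501
  k4 = f(0.150000, 1.155775) = -2.374691
  u ← 1.900000 + (0.15/6)·(k1 + 2k2 + 2k3 + k4) = 1.243603
t=0.150000, u=1.243603:
  k1 = f(0.150000, 1.243603) = -2.772975
  k2 = f(0.225000, 1.035630) = -1.802079
  k3 = f(0.225000, 1.108447) = -2.097156
  k4 = f(0.300000, 0.929029) = -1.331250
  u ← 1.243603 + (0.15/6)·(k1 + 2k2 + 2k3 + k4) = 0.946035
u(0.3) ≈ 0.9460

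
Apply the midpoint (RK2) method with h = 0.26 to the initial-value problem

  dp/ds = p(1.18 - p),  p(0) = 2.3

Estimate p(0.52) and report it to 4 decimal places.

1.6565

Midpoint: k1 = f(s_n, p_n); k2 = f(s_n + h/2, p_n + (h/2)·k1); p_{n+1} = p_n + h·k2.
s=0.000000, p=2.300000:
  k1 = f(0.000000, 2.300000) = -2.576000
  k2 = f(0.130000, 1.965120) = -1.542855
  p ← 2.300000 + 0.26·(-1.542855) = 1.898858
s=0.260000, p=1.898858:
  k1 = f(0.260000, 1.898858) = -1.365008
  k2 = f(0.390000, 1.721407) = -0.931981
  p ← 1.898858 + 0.26·(-0.931981) = 1.656543
p(0.52) ≈ 1.6565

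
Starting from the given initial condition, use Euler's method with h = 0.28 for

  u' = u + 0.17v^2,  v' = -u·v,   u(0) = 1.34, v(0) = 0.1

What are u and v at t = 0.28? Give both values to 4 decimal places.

1.7157, 0.0625

Euler on (u,v): u_{n+1} = u_n + h·u', v_{n+1} = v_n + h·v'.
0.000000: (1.340000, 0.100000); f=(1.341700, -0.134000) → (1.715676, 0.062480)
(u(0.28), v(0.28)) ≈ (1.7157, 0.0625)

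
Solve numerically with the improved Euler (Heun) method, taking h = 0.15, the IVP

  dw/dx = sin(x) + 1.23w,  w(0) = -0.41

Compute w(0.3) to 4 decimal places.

Heun: k1 = f(x_n, w_n); k2 = f(x_n + h, w_n + h·k1); w_{n+1} = w_n + (h/2)·(k1 + k2).
x=0.000000, w=-0.410000:
  k1 = f(0.000000, -0.410000) = -0.504300
  k2 = f(0.150000, -0.485645) = -0.447905
  w ← -0.410000 + (0.15/2)·(-0.504300 + (-0.447905)) = -0.481415
x=0.150000, w=-0.481415:
  k1 = f(0.150000, -0.481415) = -0.442703
  k2 = f(0.300000, -0.547821) = -0.378299
  w ← -0.481415 + (0.15/2)·(-0.442703 + (-0.378299)) = -0.542991
w(0.3) ≈ -0.5430

-0.5430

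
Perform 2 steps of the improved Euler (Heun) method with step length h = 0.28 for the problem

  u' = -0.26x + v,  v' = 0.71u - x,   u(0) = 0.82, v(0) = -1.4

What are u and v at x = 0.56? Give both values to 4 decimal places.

Heun on (u,v): k1 = f(x_n, state_n); k2 = f(x_n + h, state_n + h·k1); state_{n+1} = state_n + (h/2)·(k1 + k2).
0.000000: (0.820000, -1.400000)
  k1 = (-1.400000, 0.582200)
  predictor → (0.428000, -1.236984)
  k2 = (-1.309784, 0.023880)
  → (0.440630, -1.315149)
0.280000: (0.440630, -1.315149)
  k1 = (-1.387949, 0.032847)
  predictor → (0.052005, -1.305952)
  k2 = (-1.451552, -0.523077)
  → (0.043100, -1.383781)
(u(0.56), v(0.56)) ≈ (0.0431, -1.3838)

0.0431, -1.3838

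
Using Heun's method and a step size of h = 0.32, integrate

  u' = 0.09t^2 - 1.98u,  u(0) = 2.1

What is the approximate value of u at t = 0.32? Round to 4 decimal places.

1.1924

Heun: k1 = f(t_n, u_n); k2 = f(t_n + h, u_n + h·k1); u_{n+1} = u_n + (h/2)·(k1 + k2).
t=0.000000, u=2.100000:
  k1 = f(0.000000, 2.100000) = -4.158000
  k2 = f(0.320000, 0.769440) = -1.514275
  u ← 2.100000 + (0.32/2)·(-4.158000 + (-1.514275)) = 1.192436
u(0.32) ≈ 1.1924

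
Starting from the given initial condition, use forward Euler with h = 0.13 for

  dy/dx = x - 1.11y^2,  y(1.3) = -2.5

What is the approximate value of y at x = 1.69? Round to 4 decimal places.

-7.3464

Euler: y_{n+1} = y_n + h·f(x_n, y_n).
x=1.300000, y=-2.500000: f=-5.637500 → y ← -2.500000 + 0.13·(-5.637500) = -3.232875
x=1.430000, y=-3.232875: f=-10.171144 → y ← -3.232875 + 0.13·(-10.171144) = -4.555124
x=1.560000, y=-4.555124: f=-21.471558 → y ← -4.555124 + 0.13·(-21.471558) = -7.346426
y(1.69) ≈ -7.3464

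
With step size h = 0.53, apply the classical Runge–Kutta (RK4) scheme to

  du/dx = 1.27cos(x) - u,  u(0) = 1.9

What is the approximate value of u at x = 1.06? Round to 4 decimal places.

1.3026

RK4: k1 = f(x_n, u_n); k2 = f(x_n + h/2, u_n + (h/2)·k1); k3 = f(x_n + h/2, u_n + (h/2)·k2); k4 = f(x_n + h, u_n + h·k3); u_{n+1} = u_n + (h/6)·(k1 + 2k2 + 2k3 + k4).
x=0.000000, u=1.900000:
  k1 = f(0.000000, 1.900000) = -0.630000
  k2 = f(0.265000, 1.733050) = -0.507383
  k3 = f(0.265000, 1.765544) = -0.539876
  k4 = f(0.530000, 1.613866) = -0.518101
  u ← 1.900000 + (0.53/6)·(k1 + 2k2 + 2k3 + k4) = 1.613569
x=0.530000, u=1.613569:
  k1 = f(0.530000, 1.613569) = -0.517804
  k2 = f(0.795000, 1.476351) = -0.586989
  k3 = f(0.795000, 1.458017) = -0.568655
  k4 = f(1.060000, 1.312182) = -0.691314
  u ← 1.613569 + (0.53/6)·(k1 + 2k2 + 2k3 + k4) = 1.302600
u(1.06) ≈ 1.3026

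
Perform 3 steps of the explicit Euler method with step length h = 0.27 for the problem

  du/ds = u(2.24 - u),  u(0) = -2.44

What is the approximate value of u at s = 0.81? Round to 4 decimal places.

Euler: u_{n+1} = u_n + h·f(s_n, u_n).
s=0.000000, u=-2.440000: f=-11.419200 → u ← -2.440000 + 0.27·(-11.419200) = -5.523184
s=0.270000, u=-5.523184: f=-42.877494 → u ← -5.523184 + 0.27·(-42.877494) = -17.100107
s=0.540000, u=-17.100107: f=-330.717910 → u ← -17.100107 + 0.27·(-330.717910) = -106.393943
u(0.81) ≈ -106.3939

-106.3939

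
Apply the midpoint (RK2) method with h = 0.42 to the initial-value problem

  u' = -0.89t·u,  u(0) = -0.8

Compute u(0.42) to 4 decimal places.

-0.7372

Midpoint: k1 = f(t_n, u_n); k2 = f(t_n + h/2, u_n + (h/2)·k1); u_{n+1} = u_n + h·k2.
t=0.000000, u=-0.800000:
  k1 = f(0.000000, -0.800000) = 0.000000
  k2 = f(0.210000, -0.800000) = 0.149520
  u ← -0.800000 + 0.42·0.149520 = -0.737202
u(0.42) ≈ -0.7372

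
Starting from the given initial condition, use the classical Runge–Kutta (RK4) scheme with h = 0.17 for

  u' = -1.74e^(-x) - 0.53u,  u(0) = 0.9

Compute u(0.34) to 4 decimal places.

RK4: k1 = f(x_n, u_n); k2 = f(x_n + h/2, u_n + (h/2)·k1); k3 = f(x_n + h/2, u_n + (h/2)·k2); k4 = f(x_n + h, u_n + h·k3); u_{n+1} = u_n + (h/6)·(k1 + 2k2 + 2k3 + k4).
x=0.000000, u=0.900000:
  k1 = f(0.000000, 0.900000) = -2.217000
  k2 = f(0.085000, 0.711555) = -1.975336
  k3 = f(0.085000, 0.732096) = -1.986223
  k4 = f(0.170000, 0.562342) = -1.766018
  u ← 0.900000 + (0.17/6)·(k1 + 2k2 + 2k3 + k4) = 0.562660
x=0.170000, u=0.562660:
  k1 = f(0.170000, 0.562660) = -1.766186
  k2 = f(0.255000, 0.412534) = -1.566998
  k3 = f(0.255000, 0.429465) = -1.575971
  k4 = f(0.340000, 0.294744) = -1.394695
  u ← 0.562660 + (0.17/6)·(k1 + 2k2 + 2k3 + k4) = 0.295000
u(0.34) ≈ 0.2950

0.2950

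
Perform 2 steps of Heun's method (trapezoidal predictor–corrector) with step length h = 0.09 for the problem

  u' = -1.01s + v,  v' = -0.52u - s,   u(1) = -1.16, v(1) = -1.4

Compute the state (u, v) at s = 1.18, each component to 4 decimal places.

Heun on (u,v): k1 = f(s_n, state_n); k2 = f(s_n + h, state_n + h·k1); state_{n+1} = state_n + (h/2)·(k1 + k2).
1.000000: (-1.160000, -1.400000)
  k1 = (-2.410000, -0.396800)
  predictor → (-1.376900, -1.435712)
  k2 = (-2.536612, -0.374012)
  → (-1.382598, -1.434687)
1.090000: (-1.382598, -1.434687)
  k1 = (-2.535587, -0.371049)
  predictor → (-1.610800, -1.468081)
  k2 = (-2.659881, -0.342384)
  → (-1.616394, -1.466791)
(u(1.18), v(1.18)) ≈ (-1.6164, -1.4668)

-1.6164, -1.4668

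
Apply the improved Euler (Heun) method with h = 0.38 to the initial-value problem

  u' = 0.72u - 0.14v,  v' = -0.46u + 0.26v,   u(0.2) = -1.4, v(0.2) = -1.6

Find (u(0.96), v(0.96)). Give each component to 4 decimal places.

-2.1970, -1.2827

Heun on (u,v): k1 = f(s_n, state_n); k2 = f(s_n + h, state_n + h·k1); state_{n+1} = state_n + (h/2)·(k1 + k2).
0.200000: (-1.400000, -1.600000)
  k1 = (-0.784000, 0.228000)
  predictor → (-1.697920, -1.513360)
  k2 = (-1.010632, 0.387570)
  → (-1.740980, -1.483042)
0.580000: (-1.740980, -1.483042)
  k1 = (-1.045880, 0.415260)
  predictor → (-2.138414, -1.325243)
  k2 = (-1.354124, 0.639107)
  → (-2.196981, -1.282712)
(u(0.96), v(0.96)) ≈ (-2.1970, -1.2827)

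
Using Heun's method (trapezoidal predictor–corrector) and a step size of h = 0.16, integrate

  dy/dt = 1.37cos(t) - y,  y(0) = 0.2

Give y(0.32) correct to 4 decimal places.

0.5112

Heun: k1 = f(t_n, y_n); k2 = f(t_n + h, y_n + h·k1); y_{n+1} = y_n + (h/2)·(k1 + k2).
t=0.000000, y=0.200000:
  k1 = f(0.000000, 0.200000) = 1.170000
  k2 = f(0.160000, 0.387200) = 0.965301
  y ← 0.200000 + (0.16/2)·(1.170000 + 0.965301) = 0.370824
t=0.160000, y=0.370824:
  k1 = f(0.160000, 0.370824) = 0.981677
  k2 = f(0.320000, 0.527892) = 0.772560
  y ← 0.370824 + (0.16/2)·(0.981677 + 0.772560) = 0.511163
y(0.32) ≈ 0.5112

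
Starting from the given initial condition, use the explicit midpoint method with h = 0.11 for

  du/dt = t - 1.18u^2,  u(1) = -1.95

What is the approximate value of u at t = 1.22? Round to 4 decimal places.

-3.2838

Midpoint: k1 = f(t_n, u_n); k2 = f(t_n + h/2, u_n + (h/2)·k1); u_{n+1} = u_n + h·k2.
t=1.000000, u=-1.950000:
  k1 = f(1.000000, -1.950000) = -3.486950
  k2 = f(1.055000, -2.141782) = -4.357933
  u ← -1.950000 + 0.11·(-4.357933) = -2.429373
t=1.110000, u=-2.429373:
  k1 = f(1.110000, -2.429373) = -5.854185
  k2 = f(1.165000, -2.751353) = -7.767532
  u ← -2.429373 + 0.11·(-7.767532) = -3.283801
u(1.22) ≈ -3.2838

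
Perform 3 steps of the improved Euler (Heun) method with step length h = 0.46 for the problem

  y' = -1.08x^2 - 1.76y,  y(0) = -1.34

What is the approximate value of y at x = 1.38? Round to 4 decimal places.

Heun: k1 = f(x_n, y_n); k2 = f(x_n + h, y_n + h·k1); y_{n+1} = y_n + (h/2)·(k1 + k2).
x=0.000000, y=-1.340000:
  k1 = f(0.000000, -1.340000) = 2.358400
  k2 = f(0.460000, -0.255136) = 0.220511
  y ← -1.340000 + (0.46/2)·(2.358400 + 0.220511) = -0.746850
x=0.460000, y=-0.746850:
  k1 = f(0.460000, -0.746850) = 1.085929
  k2 = f(0.920000, -0.247323) = -0.478823
  y ← -0.746850 + (0.46/2)·(1.085929 + (-0.478823)) = -0.607216
x=0.920000, y=-0.607216:
  k1 = f(0.920000, -0.607216) = 0.154588
  k2 = f(1.380000, -0.536105) = -1.113206
  y ← -0.607216 + (0.46/2)·(0.154588 + (-1.113206)) = -0.827698
y(1.38) ≈ -0.8277

-0.8277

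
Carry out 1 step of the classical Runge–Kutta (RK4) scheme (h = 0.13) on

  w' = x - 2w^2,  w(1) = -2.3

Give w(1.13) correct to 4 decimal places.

RK4: k1 = f(x_n, w_n); k2 = f(x_n + h/2, w_n + (h/2)·k1); k3 = f(x_n + h/2, w_n + (h/2)·k2); k4 = f(x_n + h, w_n + h·k3); w_{n+1} = w_n + (h/6)·(k1 + 2k2 + 2k3 + k4).
x=1.000000, w=-2.300000:
  k1 = f(1.000000, -2.300000) = -9.580000
  k2 = f(1.065000, -2.922700) = -16.019351
  k3 = f(1.065000, -3.341258) = -21.263007
  k4 = f(1.130000, -5.064191) = -50.162060
  w ← -2.300000 + (0.13/6)·(k1 + 2k2 + 2k3 + k4) = -5.209980
w(1.13) ≈ -5.2100

-5.2100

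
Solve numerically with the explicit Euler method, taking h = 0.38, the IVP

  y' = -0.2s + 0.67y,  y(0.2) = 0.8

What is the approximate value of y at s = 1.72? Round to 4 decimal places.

Euler: y_{n+1} = y_n + h·f(s_n, y_n).
s=0.200000, y=0.800000: f=0.496000 → y ← 0.800000 + 0.38·0.496000 = 0.988480
s=0.580000, y=0.988480: f=0.546282 → y ← 0.988480 + 0.38·0.546282 = 1.196067
s=0.960000, y=1.196067: f=0.609365 → y ← 1.196067 + 0.38·0.609365 = 1.427626
s=1.340000, y=1.427626: f=0.688509 → y ← 1.427626 + 0.38·0.688509 = 1.689259
y(1.72) ≈ 1.6893

1.6893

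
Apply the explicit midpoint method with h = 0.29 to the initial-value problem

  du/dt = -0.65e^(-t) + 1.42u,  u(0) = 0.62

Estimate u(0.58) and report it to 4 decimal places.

Midpoint: k1 = f(t_n, u_n); k2 = f(t_n + h/2, u_n + (h/2)·k1); u_{n+1} = u_n + h·k2.
t=0.000000, u=0.620000:
  k1 = f(0.000000, 0.620000) = 0.230400
  k2 = f(0.145000, 0.653408) = 0.365575
  u ← 0.620000 + 0.29·0.365575 = 0.726017
t=0.290000, u=0.726017:
  k1 = f(0.290000, 0.726017) = 0.544572
  k2 = f(0.435000, 0.804980) = 0.722349
  u ← 0.726017 + 0.29·0.722349 = 0.935498
u(0.58) ≈ 0.9355

0.9355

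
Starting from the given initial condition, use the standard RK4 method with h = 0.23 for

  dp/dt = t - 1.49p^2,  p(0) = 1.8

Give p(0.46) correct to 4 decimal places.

0.8773

RK4: k1 = f(t_n, p_n); k2 = f(t_n + h/2, p_n + (h/2)·k1); k3 = f(t_n + h/2, p_n + (h/2)·k2); k4 = f(t_n + h, p_n + h·k3); p_{n+1} = p_n + (h/6)·(k1 + 2k2 + 2k3 + k4).
t=0.000000, p=1.800000:
  k1 = f(0.000000, 1.800000) = -4.827600
  k2 = f(0.115000, 1.244826) = -2.193892
  k3 = f(0.115000, 1.547702) = -3.454120
  k4 = f(0.230000, 1.005552) = -1.276592
  p ← 1.800000 + (0.23/6)·(k1 + 2k2 + 2k3 + k4) = 1.132992
t=0.230000, p=1.132992:
  k1 = f(0.230000, 1.132992) = -1.682669
  k2 = f(0.345000, 0.939485) = -0.970121
  k3 = f(0.345000, 1.021428) = -1.209539
  k4 = f(0.460000, 0.854798) = -0.628712
  p ← 1.132992 + (0.23/6)·(k1 + 2k2 + 2k3 + k4) = 0.877282
p(0.46) ≈ 0.8773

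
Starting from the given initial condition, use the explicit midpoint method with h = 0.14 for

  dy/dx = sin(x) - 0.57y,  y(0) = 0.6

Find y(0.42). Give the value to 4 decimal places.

Midpoint: k1 = f(x_n, y_n); k2 = f(x_n + h/2, y_n + (h/2)·k1); y_{n+1} = y_n + h·k2.
x=0.000000, y=0.600000:
  k1 = f(0.000000, 0.600000) = -0.342000
  k2 = f(0.070000, 0.576060) = -0.258411
  y ← 0.600000 + 0.14·(-0.258411) = 0.563822
x=0.140000, y=0.563822:
  k1 = f(0.140000, 0.563822) = -0.181836
  k2 = f(0.210000, 0.551094) = -0.105664
  y ← 0.563822 + 0.14·(-0.105664) = 0.549030
x=0.280000, y=0.549030:
  k1 = f(0.280000, 0.549030) = -0.036591
  k2 = f(0.350000, 0.546468) = 0.031411
  y ← 0.549030 + 0.14·0.031411 = 0.553427
y(0.42) ≈ 0.5534

0.5534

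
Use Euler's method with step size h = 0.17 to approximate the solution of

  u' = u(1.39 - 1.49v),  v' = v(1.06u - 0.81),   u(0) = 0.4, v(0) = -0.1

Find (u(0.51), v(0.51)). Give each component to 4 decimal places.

0.8004, -0.0870

Euler on (u,v): u_{n+1} = u_n + h·u', v_{n+1} = v_n + h·v'.
0.000000: (0.400000, -0.100000); f=(0.615600, 0.038600) → (0.504652, -0.093438)
0.170000: (0.504652, -0.093438); f=(0.771725, 0.025702) → (0.635845, -0.089069)
0.340000: (0.635845, -0.089069); f=(0.968209, 0.012114) → (0.800441, -0.087009)
(u(0.51), v(0.51)) ≈ (0.8004, -0.0870)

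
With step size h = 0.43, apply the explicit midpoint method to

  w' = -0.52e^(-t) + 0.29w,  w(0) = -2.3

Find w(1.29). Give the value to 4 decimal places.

-3.8150

Midpoint: k1 = f(t_n, w_n); k2 = f(t_n + h/2, w_n + (h/2)·k1); w_{n+1} = w_n + h·k2.
t=0.000000, w=-2.300000:
  k1 = f(0.000000, -2.300000) = -1.187000
  k2 = f(0.215000, -2.555205) = -1.160411
  w ← -2.300000 + 0.43·(-1.160411) = -2.798977
t=0.430000, w=-2.798977:
  k1 = f(0.430000, -2.798977) = -1.149968
  k2 = f(0.645000, -3.046220) = -1.156228
  w ← -2.798977 + 0.43·(-1.156228) = -3.296155
t=0.860000, w=-3.296155:
  k1 = f(0.860000, -3.296155) = -1.175929
  k2 = f(1.075000, -3.548980) = -1.206679
  w ← -3.296155 + 0.43·(-1.206679) = -3.815027
w(1.29) ≈ -3.8150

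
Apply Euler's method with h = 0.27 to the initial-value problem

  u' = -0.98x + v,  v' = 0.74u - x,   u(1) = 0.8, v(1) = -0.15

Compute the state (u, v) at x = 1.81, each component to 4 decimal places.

-0.4550, -0.9023

Euler on (u,v): u_{n+1} = u_n + h·u', v_{n+1} = v_n + h·v'.
1.000000: (0.800000, -0.150000); f=(-1.130000, -0.408000) → (0.494900, -0.260160)
1.270000: (0.494900, -0.260160); f=(-1.504760, -0.903774) → (0.088615, -0.504179)
1.540000: (0.088615, -0.504179); f=(-2.013379, -1.474425) → (-0.454998, -0.902274)
(u(1.81), v(1.81)) ≈ (-0.4550, -0.9023)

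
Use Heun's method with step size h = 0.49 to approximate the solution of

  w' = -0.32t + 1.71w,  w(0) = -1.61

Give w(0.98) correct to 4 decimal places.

Heun: k1 = f(t_n, w_n); k2 = f(t_n + h, w_n + h·k1); w_{n+1} = w_n + (h/2)·(k1 + k2).
t=0.000000, w=-1.610000:
  k1 = f(0.000000, -1.610000) = -2.753100
  k2 = f(0.490000, -2.959019) = -5.216722
  w ← -1.610000 + (0.49/2)·(-2.753100 + (-5.216722)) = -3.562607
t=0.490000, w=-3.562607:
  k1 = f(0.490000, -3.562607) = -6.248857
  k2 = f(0.980000, -6.624547) = -11.641575
  w ← -3.562607 + (0.49/2)·(-6.248857 + (-11.641575)) = -7.945762
w(0.98) ≈ -7.9458

-7.9458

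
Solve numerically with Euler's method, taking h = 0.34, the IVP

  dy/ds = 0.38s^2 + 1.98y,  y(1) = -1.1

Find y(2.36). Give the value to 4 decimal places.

Euler: y_{n+1} = y_n + h·f(s_n, y_n).
s=1.000000, y=-1.100000: f=-1.798000 → y ← -1.100000 + 0.34·(-1.798000) = -1.711320
s=1.340000, y=-1.711320: f=-2.706086 → y ← -1.711320 + 0.34·(-2.706086) = -2.631389
s=1.680000, y=-2.631389: f=-4.137638 → y ← -2.631389 + 0.34·(-4.137638) = -4.038186
s=2.020000, y=-4.038186: f=-6.445057 → y ← -4.038186 + 0.34·(-6.445057) = -6.229505
y(2.36) ≈ -6.2295

-6.2295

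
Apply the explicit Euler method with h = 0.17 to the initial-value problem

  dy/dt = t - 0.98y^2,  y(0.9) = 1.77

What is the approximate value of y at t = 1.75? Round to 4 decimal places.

1.2300

Euler: y_{n+1} = y_n + h·f(t_n, y_n).
t=0.900000, y=1.770000: f=-2.170242 → y ← 1.770000 + 0.17·(-2.170242) = 1.401059
t=1.070000, y=1.401059: f=-0.853707 → y ← 1.401059 + 0.17·(-0.853707) = 1.255929
t=1.240000, y=1.255929: f=-0.305810 → y ← 1.255929 + 0.17·(-0.305810) = 1.203941
t=1.410000, y=1.203941: f=-0.010485 → y ← 1.203941 + 0.17·(-0.010485) = 1.202159
t=1.580000, y=1.202159: f=0.163718 → y ← 1.202159 + 0.17·0.163718 = 1.229991
y(1.75) ≈ 1.2300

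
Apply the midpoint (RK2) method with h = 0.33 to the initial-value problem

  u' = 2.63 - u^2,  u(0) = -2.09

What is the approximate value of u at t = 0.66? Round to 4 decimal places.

Midpoint: k1 = f(t_n, u_n); k2 = f(t_n + h/2, u_n + (h/2)·k1); u_{n+1} = u_n + h·k2.
t=0.000000, u=-2.090000:
  k1 = f(0.000000, -2.090000) = -1.738100
  k2 = f(0.165000, -2.376786) = -3.019114
  u ← -2.090000 + 0.33·(-3.019114) = -3.086308
t=0.330000, u=-3.086308:
  k1 = f(0.330000, -3.086308) = -6.895295
  k2 = f(0.495000, -4.224031) = -15.212440
  u ← -3.086308 + 0.33·(-15.212440) = -8.106413
u(0.66) ≈ -8.1064

-8.1064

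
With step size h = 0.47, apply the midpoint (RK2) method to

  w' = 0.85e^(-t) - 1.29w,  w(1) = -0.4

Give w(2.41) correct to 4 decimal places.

0.0007

Midpoint: k1 = f(t_n, w_n); k2 = f(t_n + h/2, w_n + (h/2)·k1); w_{n+1} = w_n + h·k2.
t=1.000000, w=-0.400000:
  k1 = f(1.000000, -0.400000) = 0.828698
  k2 = f(1.235000, -0.205256) = 0.511990
  w ← -0.400000 + 0.47·0.511990 = -0.159365
t=1.470000, w=-0.159365:
  k1 = f(1.470000, -0.159365) = 0.401017
  k2 = f(1.705000, -0.065126) = 0.238519
  w ← -0.159365 + 0.47·0.238519 = -0.047261
t=1.940000, w=-0.047261:
  k1 = f(1.940000, -0.047261) = 0.183115
  k2 = f(2.175000, -0.004229) = 0.102022
  w ← -0.047261 + 0.47·0.102022 = 0.000689
w(2.41) ≈ 0.0007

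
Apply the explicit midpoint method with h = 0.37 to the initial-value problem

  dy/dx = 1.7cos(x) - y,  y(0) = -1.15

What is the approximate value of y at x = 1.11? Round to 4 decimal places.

Midpoint: k1 = f(x_n, y_n); k2 = f(x_n + h/2, y_n + (h/2)·k1); y_{n+1} = y_n + h·k2.
x=0.000000, y=-1.150000:
  k1 = f(0.000000, -1.150000) = 2.850000
  k2 = f(0.185000, -0.622750) = 2.293742
  y ← -1.150000 + 0.37·2.293742 = -0.301316
x=0.370000, y=-0.301316:
  k1 = f(0.370000, -0.301316) = 1.886272
  k2 = f(0.555000, 0.047645) = 1.397186
  y ← -0.301316 + 0.37·1.397186 = 0.215643
x=0.740000, y=0.215643:
  k1 = f(0.740000, 0.215643) = 1.039753
  k2 = f(0.925000, 0.407998) = 0.615121
  y ← 0.215643 + 0.37·0.615121 = 0.443238
y(1.11) ≈ 0.4432

0.4432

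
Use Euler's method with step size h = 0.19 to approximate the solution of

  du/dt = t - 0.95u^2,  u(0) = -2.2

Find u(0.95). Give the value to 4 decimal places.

Euler: u_{n+1} = u_n + h·f(t_n, u_n).
t=0.000000, u=-2.200000: f=-4.598000 → u ← -2.200000 + 0.19·(-4.598000) = -3.073620
t=0.190000, u=-3.073620: f=-8.784783 → u ← -3.073620 + 0.19·(-8.784783) = -4.742729
t=0.380000, u=-4.742729: f=-20.988802 → u ← -4.742729 + 0.19·(-20.988802) = -8.730601
t=0.570000, u=-8.730601: f=-71.842227 → u ← -8.730601 + 0.19·(-71.842227) = -22.380624
t=0.760000, u=-22.380624: f=-475.087727 → u ← -22.380624 + 0.19·(-475.087727) = -112.647292
u(0.95) ≈ -112.6473

-112.6473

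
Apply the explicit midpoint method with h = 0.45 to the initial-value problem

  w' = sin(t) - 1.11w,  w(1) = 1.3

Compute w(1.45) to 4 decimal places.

Midpoint: k1 = f(t_n, w_n); k2 = f(t_n + h/2, w_n + (h/2)·k1); w_{n+1} = w_n + h·k2.
t=1.000000, w=1.300000:
  k1 = f(1.000000, 1.300000) = -0.601529
  k2 = f(1.225000, 1.164656) = -0.351962
  w ← 1.300000 + 0.45·(-0.351962) = 1.141617
w(1.45) ≈ 1.1416

1.1416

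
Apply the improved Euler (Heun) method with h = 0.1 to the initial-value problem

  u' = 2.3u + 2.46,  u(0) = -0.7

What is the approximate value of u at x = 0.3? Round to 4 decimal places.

Heun: k1 = f(x_n, u_n); k2 = f(x_n + h, u_n + h·k1); u_{n+1} = u_n + (h/2)·(k1 + k2).
x=0.000000, u=-0.700000:
  k1 = f(0.000000, -0.700000) = 0.850000
  k2 = f(0.100000, -0.615000) = 1.045500
  u ← -0.700000 + (0.1/2)·(0.850000 + 1.045500) = -0.605225
x=0.100000, u=-0.605225:
  k1 = f(0.100000, -0.605225) = 1.067983
  k2 = f(0.200000, -0.498427) = 1.313618
  u ← -0.605225 + (0.1/2)·(1.067983 + 1.313618) = -0.486145
x=0.200000, u=-0.486145:
  k1 = f(0.200000, -0.486145) = 1.341867
  k2 = f(0.300000, -0.351958) = 1.650496
  u ← -0.486145 + (0.1/2)·(1.341867 + 1.650496) = -0.336527
u(0.3) ≈ -0.3365

-0.3365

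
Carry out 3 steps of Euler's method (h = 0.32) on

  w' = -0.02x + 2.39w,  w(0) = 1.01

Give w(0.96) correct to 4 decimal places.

5.5438

Euler: w_{n+1} = w_n + h·f(x_n, w_n).
x=0.000000, w=1.010000: f=2.413900 → w ← 1.010000 + 0.32·2.413900 = 1.782448
x=0.320000, w=1.782448: f=4.253651 → w ← 1.782448 + 0.32·4.253651 = 3.143616
x=0.640000, w=3.143616: f=7.500443 → w ← 3.143616 + 0.32·7.500443 = 5.543758
w(0.96) ≈ 5.5438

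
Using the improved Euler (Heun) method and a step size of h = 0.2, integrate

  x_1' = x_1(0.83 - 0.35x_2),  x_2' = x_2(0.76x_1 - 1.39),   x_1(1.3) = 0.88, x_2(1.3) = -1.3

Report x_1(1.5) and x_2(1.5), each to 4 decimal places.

Heun on (x_1,x_2): k1 = f(t_n, state_n); k2 = f(t_n + h, state_n + h·k1); state_{n+1} = state_n + (h/2)·(k1 + k2).
1.300000: (0.880000, -1.300000)
  k1 = (1.130800, 0.937560)
  predictor → (1.106160, -1.112488)
  k2 = (1.348819, 0.611110)
  → (1.127962, -1.145133)
(x_1(1.5), x_2(1.5)) ≈ (1.1280, -1.1451)

1.1280, -1.1451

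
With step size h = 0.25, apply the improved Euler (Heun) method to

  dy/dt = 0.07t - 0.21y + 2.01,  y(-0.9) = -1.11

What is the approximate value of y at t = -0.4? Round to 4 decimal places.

-0.0672

Heun: k1 = f(t_n, y_n); k2 = f(t_n + h, y_n + h·k1); y_{n+1} = y_n + (h/2)·(k1 + k2).
t=-0.900000, y=-1.110000:
  k1 = f(-0.900000, -1.110000) = 2.180100
  k2 = f(-0.650000, -0.564975) = 2.083145
  y ← -1.110000 + (0.25/2)·(2.180100 + 2.083145) = -0.577094
t=-0.650000, y=-0.577094:
  k1 = f(-0.650000, -0.577094) = 2.085690
  k2 = f(-0.400000, -0.055672) = 1.993691
  y ← -0.577094 + (0.25/2)·(2.085690 + 1.993691) = -0.067172
y(-0.4) ≈ -0.0672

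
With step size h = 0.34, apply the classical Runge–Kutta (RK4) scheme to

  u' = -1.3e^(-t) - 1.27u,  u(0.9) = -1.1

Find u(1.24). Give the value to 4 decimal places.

-0.8365

RK4: k1 = f(t_n, u_n); k2 = f(t_n + h/2, u_n + (h/2)·k1); k3 = f(t_n + h/2, u_n + (h/2)·k2); k4 = f(t_n + h, u_n + h·k3); u_{n+1} = u_n + (h/6)·(k1 + 2k2 + 2k3 + k4).
t=0.900000, u=-1.100000:
  k1 = f(0.900000, -1.100000) = 0.868459
  k2 = f(1.070000, -0.952362) = 0.763589
  k3 = f(1.070000, -0.970190) = 0.786230
  k4 = f(1.240000, -0.832682) = 0.681306
  u ← -1.100000 + (0.34/6)·(k1 + 2k2 + 2k3 + k4) = -0.836534
u(1.24) ≈ -0.8365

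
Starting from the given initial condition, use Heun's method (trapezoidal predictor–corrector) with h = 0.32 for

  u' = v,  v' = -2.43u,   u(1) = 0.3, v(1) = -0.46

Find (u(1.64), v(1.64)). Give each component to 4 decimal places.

Heun on (u,v): k1 = f(s_n, state_n); k2 = f(s_n + h, state_n + h·k1); state_{n+1} = state_n + (h/2)·(k1 + k2).
1.000000: (0.300000, -0.460000)
  k1 = (-0.460000, -0.729000)
  predictor → (0.152800, -0.693280)
  k2 = (-0.693280, -0.371304)
  → (0.115475, -0.636049)
1.320000: (0.115475, -0.636049)
  k1 = (-0.636049, -0.280605)
  predictor → (-0.088060, -0.725842)
  k2 = (-0.725842, 0.213987)
  → (-0.102427, -0.646708)
(u(1.64), v(1.64)) ≈ (-0.1024, -0.6467)

-0.1024, -0.6467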